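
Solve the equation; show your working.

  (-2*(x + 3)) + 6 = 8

Step 1. [(-2*(x + 3)) + 6 = 8] -2 | LHS and -2 | 8: pull -2 out ⇒ factor: (x + 3) - 3 = -4.
Step 2. [(x + 3) - 3 = -4] -3 is outermost — add 3 both sides. So sub: x + 3 = -1.
Step 3. [x + 3 = -1] the outer +3 inverts by subtracting 3. So sub: x = -4.

Answer: x ∈ {-4}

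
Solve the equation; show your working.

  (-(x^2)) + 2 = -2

Step 1. [(-(x^2)) + 2 = -2] +2 is outermost — subtract 2 both sides, so sub: -(x^2) = -4.
Step 2. [-(x^2) = -4] LHS negated; negate both sides ⇒ neg: x^2 = 4.
Step 3. [x^2 = 4] √ both sides: 4 ≥ 0 gives two branches, so sqrt: x = 2 or -2.

Answer: x ∈ {-2, 2}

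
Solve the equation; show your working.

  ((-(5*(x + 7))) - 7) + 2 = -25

Step 1. [((-(5*(x + 7))) - 7) + 2 = -25] +2 is outermost — subtract 2 both sides, so sub: (-(5*(x + 7))) - 7 = -27.
Step 2. [(-(5*(x + 7))) - 7 = -27] -7 is outermost — add 7 both sides. So sub: -(5*(x + 7)) = -20.
Step 3. [-(5*(x + 7)) = -20] LHS negated; negate both sides ⇒ neg: 5*(x + 7) = 20.
Step 4. [5*(x + 7) = 20] 5 out front; divide by 5, so div: x + 7 = 4.
Step 5. [x + 7 = 4] peel the +7: subtract 7 from each side. So sub: x = -3.

Answer: x ∈ {-3}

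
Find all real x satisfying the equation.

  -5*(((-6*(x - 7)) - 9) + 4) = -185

Step 1. [-5*(((-6*(x - 7)) - 9) + 4) = -185] leading coefficient -5: divide by -5. So div: ((-6*(x - 7)) - 9) + 4 = 37.
Step 2. [((-6*(x - 7)) - 9) + 4 = 37] peel the +4: subtract 4 from each side, so sub: (-6*(x - 7)) - 9 = 33.
Step 3. [(-6*(x - 7)) - 9 = 33] peel the -9: add 9 from each side ⇒ sub: -6*(x - 7) = 42.
Step 4. [-6*(x - 7) = 42] -6 out front; divide by -6. So div: x - 7 = -7.
Step 5. [x - 7 = -7] add 7: x sits inside (… - 7). So sub: x = 0.

Answer: x ∈ {0}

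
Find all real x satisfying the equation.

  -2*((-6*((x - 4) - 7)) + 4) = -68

Step 1. [-2*((-6*((x - 4) - 7)) + 4) = -68] leading coefficient -2: divide by -2, so div: (-6*((x - 4) - 7)) + 4 = 34.
Step 2. [(-6*((x - 4) - 7)) + 4 = 34] 4 comes off first (subtract 4), so sub: -6*((x - 4) - 7) = 30.
Step 3. [-6*((x - 4) - 7) = 30] LHS = -6·(…); ÷-6 both sides ⇒ div: (x - 4) - 7 = -5.
Step 4. [(x - 4) - 7 = -5] peel the -7: add 7 from each side ⇒ sub: x - 4 = 2.
Step 5. [x - 4 = 2] peel the -4: add 4 from each side, so sub: x = 6.

Answer: x ∈ {6}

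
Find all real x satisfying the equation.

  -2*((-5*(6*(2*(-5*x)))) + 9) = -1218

Step 1. [-2*((-5*(6*(2*(-5*x)))) + 9) = -1218] -2·(inner) — divide through by -2, so div: (-5*(6*(2*(-5*x)))) + 9 = 609.
Step 2. [(-5*(6*(2*(-5*x)))) + 9 = 609] the outer +9 inverts by subtracting 9 ⇒ sub: -5*(6*(2*(-5*x))) = 600.
Step 3. [-5*(6*(2*(-5*x))) = 600] leading coefficient -5: divide by -5 ⇒ div: 6*(2*(-5*x)) = -120.
Step 4. [6*(2*(-5*x)) = -120] leading coefficient 6: divide by 6, so div: 2*(-5*x) = -20.
Step 5. [2*(-5*x) = -20] 2·(inner) — divide through by 2. So div: -5*x = -10.
Step 6. [-5*x = -10] -5 out front; divide by -5 ⇒ div: x = 2.

Answer: x ∈ {2}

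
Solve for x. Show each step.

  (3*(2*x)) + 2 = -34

Step 1. [(3*(2*x)) + 2 = -34] peel the +2: subtract 2 from each side. So sub: 3*(2*x) = -36.
Step 2. [3*(2*x) = -36] LHS = 3·(…); ÷3 both sides ⇒ div: 2*x = -12.
Step 3. [2*x = -12] leading coefficient 2: divide by 2, so div: x = -6.

Answer: x ∈ {-6}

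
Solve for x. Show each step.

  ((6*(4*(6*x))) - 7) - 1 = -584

Step 1. [((6*(4*(6*x))) - 7) - 1 = -584] add 1: x sits inside (… - 1). So sub: (6*(4*(6*x))) - 7 = -583.
Step 2. [(6*(4*(6*x))) - 7 = -583] add 7: x sits inside (… - 7) ⇒ sub: 6*(4*(6*x)) = -576.
Step 3. [6*(4*(6*x)) = -576] 6 out front; divide by 6, so div: 4*(6*x) = -96.
Step 4. [4*(6*x) = -96] leading coefficient 4: divide by 4 ⇒ div: 6*x = -24.
Step 5. [6*x = -24] divide by the outer 6. So div: x = -4.

Answer: x ∈ {-4}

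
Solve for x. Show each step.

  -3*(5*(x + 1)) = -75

Step 1. [-3*(5*(x + 1)) = -75] leading coefficient -3: divide by -3 ⇒ div: 5*(x + 1) = 25.
Step 2. [5*(x + 1) = 25] 5 out front; divide by 5. So div: x + 1 = 5.
Step 3. [x + 1 = 5] +1 is outermost — subtract 1 both sides. So sub: x = 4.

Answer: x ∈ {4}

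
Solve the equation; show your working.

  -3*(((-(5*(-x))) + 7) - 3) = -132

Step 1. [-3*(((-(5*(-x))) + 7) - 3) = -132] -3·(inner) — divide through by -3, so div: ((-(5*(-x))) + 7) - 3 = 44.
Step 2. [((-(5*(-x))) + 7) - 3 = 44] add 3: x sits inside (… - 3) ⇒ sub: (-(5*(-x))) + 7 = 47.
Step 3. [(-(5*(-x))) + 7 = 47] +7 is outermost — subtract 7 both sides, so sub: -(5*(-x)) = 40.
Step 4. [-(5*(-x)) = 40] LHS negated; negate both sides ⇒ neg: 5*(-x) = -40.
Step 5. [5*(-x) = -40] 5·(inner) — divide through by 5, so div: -x = -8.
Step 6. [-x = -8] LHS negated; negate both sides, so neg: x = 8.

Answer: x ∈ {8}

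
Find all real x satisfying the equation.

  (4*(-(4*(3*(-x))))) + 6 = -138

Step 1. [(4*(-(4*(3*(-x))))) + 6 = -138] peel the +6: subtract 6 from each side ⇒ sub: 4*(-(4*(3*(-x)))) = -144.
Step 2. [4*(-(4*(3*(-x)))) = -144] 4 out front; divide by 4 ⇒ div: -(4*(3*(-x))) = -36.
Step 3. [-(4*(3*(-x))) = -36] flip signs both sides, so neg: 4*(3*(-x)) = 36.
Step 4. [4*(3*(-x)) = 36] 4·(inner) — divide through by 4, so div: 3*(-x) = 9.
Step 5. [3*(-x) = 9] LHS = 3·(…); ÷3 both sides. So div: -x = 3.
Step 6. [-x = 3] flip signs both sides. So neg: x = -3.

Answer: x ∈ {-3}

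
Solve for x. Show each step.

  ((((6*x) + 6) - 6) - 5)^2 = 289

Step 1. [((((6*x) + 6) - 6) - 5)^2 = 289] 289 ≥ 0, LHS is (·)² — take ±√ ⇒ sqrt: (((6*x) + 6) - 6) - 5 = 17 or -17.
Step 2. [(((6*x) + 6) - 6) - 5 = 17 or -17] peel the -5: add 5 from each side, so sub: ((6*x) + 6) - 6 = 22 or -12.
Step 3. [((6*x) + 6) - 6 = 22 or -12] -6 is outermost — add 6 both sides ⇒ sub: (6*x) + 6 = 28 or -6.
Step 4. [(6*x) + 6 = 28 or -6] 6 comes off first (subtract 6), so sub: 6*x = 22 or -12.
Step 5. [6*x = 22 or -12] 6·(inner) — divide through by 6 ⇒ div: x = 11/3 or -2.

Answer: x ∈ {-2, 11/3}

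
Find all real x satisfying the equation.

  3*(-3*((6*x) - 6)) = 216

Step 1. [3*(-3*((6*x) - 6)) = 216] 3 out front; divide by 3. So div: -3*((6*x) - 6) = 72.
Step 2. [-3*((6*x) - 6) = 72] divide by the outer -3. So div: (6*x) - 6 = -24.
Step 3. [(6*x) - 6 = -24] -6 is outermost — add 6 both sides. So sub: 6*x = -18.
Step 4. [6*x = -18] LHS = 6·(…); ÷6 both sides ⇒ div: x = -3.

Answer: x ∈ {-3}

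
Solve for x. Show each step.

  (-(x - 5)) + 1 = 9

Step 1. [(-(x - 5)) + 1 = 9] subtract 1: x sits inside (… + 1), so sub: -(x - 5) = 8.
Step 2. [-(x - 5) = 8] flip signs both sides. So neg: x - 5 = -8.
Step 3. [x - 5 = -8] the outer -5 inverts by adding 5 ⇒ sub: x = -3.

Answer: x ∈ {-3}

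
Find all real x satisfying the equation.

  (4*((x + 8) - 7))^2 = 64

Step 1. [(4*((x + 8) - 7))^2 = 64] LHS squared, RHS 64 ≥ 0: apply √ (±), so sqrt: 4*((x + 8) - 7) = 8 or -8.
Step 2. [4*((x + 8) - 7) = 8 or -8] 4·(inner) — divide through by 4 ⇒ div: (x + 8) - 7 = 2 or -2.
Step 3. [(x + 8) - 7 = 2 or -2] peel the -7: add 7 from each side. So sub: x + 8 = 9 or 5.
Step 4. [x + 8 = 9 or 5] +8 is outermost — subtract 8 both sides ⇒ sub: x = 1 or -3.

Answer: x ∈ {-3, 1}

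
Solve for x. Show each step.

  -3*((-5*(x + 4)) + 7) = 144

Step 1. [-3*((-5*(x + 4)) + 7) = 144] -3·(inner) — divide through by -3 ⇒ div: (-5*(x + 4)) + 7 = -48.
Step 2. [(-5*(x + 4)) + 7 = -48] subtract 7: x sits inside (… + 7), so sub: -5*(x + 4) = -55.
Step 3. [-5*(x + 4) = -55] -5·(inner) — divide through by -5. So div: x + 4 = 11.
Step 4. [x + 4 = 11] the outer +4 inverts by subtracting 4, so sub: x = 7.

Answer: x ∈ {7}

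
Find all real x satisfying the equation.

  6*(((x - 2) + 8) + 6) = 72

Step 1. [6*(((x - 2) + 8) + 6) = 72] LHS = 6·(…); ÷6 both sides, so div: ((x - 2) + 8) + 6 = 12.
Step 2. [((x - 2) + 8) + 6 = 12] +6 is outermost — subtract 6 both sides ⇒ sub: (x - 2) + 8 = 6.
Step 3. [(x - 2) + 8 = 6] peel the +8: subtract 8 from each side, so sub: x - 2 = -2.
Step 4. [x - 2 = -2] peel the -2: add 2 from each side ⇒ sub: x = 0.

Answer: x ∈ {0}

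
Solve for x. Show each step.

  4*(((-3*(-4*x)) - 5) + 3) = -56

Step 1. [4*(((-3*(-4*x)) - 5) + 3) = -56] leading coefficient 4: divide by 4. So div: ((-3*(-4*x)) - 5) + 3 = -14.
Step 2. [((-3*(-4*x)) - 5) + 3 = -14] subtract 3: x sits inside (… + 3), so sub: (-3*(-4*x)) - 5 = -17.
Step 3. [(-3*(-4*x)) - 5 = -17] 5 comes off first (add 5). So sub: -3*(-4*x) = -12.
Step 4. [-3*(-4*x) = -12] leading coefficient -3: divide by -3. So div: -4*x = 4.
Step 5. [-4*x = 4] divide by the outer -4 ⇒ div: x = -1.

Answer: x ∈ {-1}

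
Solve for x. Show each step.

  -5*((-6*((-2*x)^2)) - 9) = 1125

Step 1. [-5*((-6*((-2*x)^2)) - 9) = 1125] -5 out front; divide by -5 ⇒ div: (-6*((-2*x)^2)) - 9 = -225.
Step 2. [(-6*((-2*x)^2)) - 9 = -225] the outer -9 inverts by adding 9, so sub: -6*((-2*x)^2) = -216.
Step 3. [-6*((-2*x)^2) = -216] -6·(inner) — divide through by -6. So div: (-2*x)^2 = 36.
Step 4. [(-2*x)^2 = 36] √ both sides: 36 ≥ 0 gives two branches ⇒ sqrt: -2*x = 6 or -6.
Step 5. [-2*x = 6 or -6] leading coefficient -2: divide by -2. So div: x = -3 or 3.

Answer: x ∈ {-3, 3}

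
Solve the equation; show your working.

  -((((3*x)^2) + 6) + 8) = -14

Step 1. [-((((3*x)^2) + 6) + 8) = -14] flip signs both sides ⇒ neg: (((3*x)^2) + 6) + 8 = 14.
Step 2. [(((3*x)^2) + 6) + 8 = 14] 8 comes off first (subtract 8) ⇒ sub: ((3*x)^2) + 6 = 6.
Step 3. [((3*x)^2) + 6 = 6] +6 is outermost — subtract 6 both sides. So sub: (3*x)^2 = 0.
Step 4. [(3*x)^2 = 0] √ both sides: 0 ≥ 0 gives two branches. So sqrt: 3*x = 0.
Step 5. [3*x = 0] 3 out front; divide by 3. So div: x = 0.

Answer: x ∈ {0}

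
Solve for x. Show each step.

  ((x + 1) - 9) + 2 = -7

Step 1. [((x + 1) - 9) + 2 = -7] 2 comes off first (subtract 2). So sub: (x + 1) - 9 = -9.
Step 2. [(x + 1) - 9 = -9] add 9: x sits inside (… - 9), so sub: x + 1 = 0.
Step 3. [x + 1 = 0] peel the +1: subtract 1 from each side, so sub: x = -1.

Answer: x ∈ {-1}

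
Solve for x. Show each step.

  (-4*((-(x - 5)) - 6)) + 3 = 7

Step 1. [(-4*((-(x - 5)) - 6)) + 3 = 7] peel the +3: subtract 3 from each side ⇒ sub: -4*((-(x - 5)) - 6) = 4.
Step 2. [-4*((-(x - 5)) - 6) = 4] LHS = -4·(…); ÷-4 both sides. So div: (-(x - 5)) - 6 = -1.
Step 3. [(-(x - 5)) - 6 = -1] add 6: x sits inside (… - 6), so sub: -(x - 5) = 5.
Step 4. [-(x - 5) = 5] LHS negated; negate both sides ⇒ neg: x - 5 = -5.
Step 5. [x - 5 = -5] 5 comes off first (add 5). So sub: x = 0.

Answer: x ∈ {0}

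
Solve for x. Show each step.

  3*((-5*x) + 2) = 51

Step 1. [3*((-5*x) + 2) = 51] LHS = 3·(…); ÷3 both sides ⇒ div: (-5*x) + 2 = 17.
Step 2. [(-5*x) + 2 = 17] the outer +2 inverts by subtracting 2, so sub: -5*x = 15.
Step 3. [-5*x = 15] leading coefficient -5: divide by -5, so div: x = -3.

Answer: x ∈ {-3}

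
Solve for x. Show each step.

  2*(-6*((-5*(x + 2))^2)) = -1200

Step 1. [2*(-6*((-5*(x + 2))^2)) = -1200] LHS = 2·(…); ÷2 both sides, so div: -6*((-5*(x + 2))^2) = -600.
Step 2. [-6*((-5*(x + 2))^2) = -600] -6·(inner) — divide through by -6 ⇒ div: (-5*(x + 2))^2 = 100.
Step 3. [(-5*(x + 2))^2 = 100] √ both sides: 100 ≥ 0 gives two branches ⇒ sqrt: -5*(x + 2) = 10 or -10.
Step 4. [-5*(x + 2) = 10 or -10] leading coefficient -5: divide by -5, so div: x + 2 = -2 or 2.
Step 5. [x + 2 = -2 or 2] 2 comes off first (subtract 2) ⇒ sub: x = -4 or 0.

Answer: x ∈ {-4, 0}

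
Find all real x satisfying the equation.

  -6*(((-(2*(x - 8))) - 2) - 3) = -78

Step 1. [-6*(((-(2*(x - 8))) - 2) - 3) = -78] divide by the outer -6, so div: ((-(2*(x - 8))) - 2) - 3 = 13.
Step 2. [((-(2*(x - 8))) - 2) - 3 = 13] peel the -3: add 3 from each side. So sub: (-(2*(x - 8))) - 2 = 16.
Step 3. [(-(2*(x - 8))) - 2 = 16] add 2: x sits inside (… - 2) ⇒ sub: -(2*(x - 8)) = 18.
Step 4. [-(2*(x - 8)) = 18] LHS negated; negate both sides. So neg: 2*(x - 8) = -18.
Step 5. [2*(x - 8) = -18] divide by the outer 2, so div: x - 8 = -9.
Step 6. [x - 8 = -9] 8 comes off first (add 8), so sub: x = -1.

Answer: x ∈ {-1}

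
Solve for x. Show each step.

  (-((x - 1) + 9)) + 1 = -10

Step 1. [(-((x - 1) + 9)) + 1 = -10] +1 is outermost — subtract 1 both sides. So sub: -((x - 1) + 9) = -11.
Step 2. [-((x - 1) + 9) = -11] flip signs both sides. So neg: (x - 1) + 9 = 11.
Step 3. [(x - 1) + 9 = 11] peel the +9: subtract 9 from each side ⇒ sub: x - 1 = 2.
Step 4. [x - 1 = 2] peel the -1: add 1 from each side ⇒ sub: x = 3.

Answer: x ∈ {3}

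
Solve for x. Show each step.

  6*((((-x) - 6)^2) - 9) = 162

Step 1. [6*((((-x) - 6)^2) - 9) = 162] 6 out front; divide by 6 ⇒ div: (((-x) - 6)^2) - 9 = 27.
Step 2. [(((-x) - 6)^2) - 9 = 27] the outer -9 inverts by adding 9, so sub: ((-x) - 6)^2 = 36.
Step 3. [((-x) - 6)^2 = 36] LHS squared, RHS 36 ≥ 0: apply √ (±) ⇒ sqrt: (-x) - 6 = 6 or -6.
Step 4. [(-x) - 6 = 6 or -6] the outer -6 inverts by adding 6. So sub: -x = 12 or 0.
Step 5. [-x = 12 or 0] leading − — multiply by −1, so neg: x = -12 or 0.

Answer: x ∈ {-12, 0}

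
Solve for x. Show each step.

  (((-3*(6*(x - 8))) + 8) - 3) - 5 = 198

Step 1. [(((-3*(6*(x - 8))) + 8) - 3) - 5 = 198] add 5: x sits inside (… - 5). So sub: ((-3*(6*(x - 8))) + 8) - 3 = 203.
Step 2. [((-3*(6*(x - 8))) + 8) - 3 = 203] -3 is outermost — add 3 both sides. So sub: (-3*(6*(x - 8))) + 8 = 206.
Step 3. [(-3*(6*(x - 8))) + 8 = 206] +8 is outermost — subtract 8 both sides, so sub: -3*(6*(x - 8)) = 198.
Step 4. [-3*(6*(x - 8)) = 198] -3·(inner) — divide through by -3 ⇒ div: 6*(x - 8) = -66.
Step 5. [6*(x - 8) = -66] divide by the outer 6. So div: x - 8 = -11.
Step 6. [x - 8 = -11] the outer -8 inverts by adding 8, so sub: x = -3.

Answer: x ∈ {-3}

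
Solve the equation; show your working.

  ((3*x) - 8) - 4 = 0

Step 1. [((3*x) - 8) - 4 = 0] 4 comes off first (add 4). So sub: (3*x) - 8 = 4.
Step 2. [(3*x) - 8 = 4] add 8: x sits inside (… - 8). So sub: 3*x = 12.
Step 3. [3*x = 12] 3 out front; divide by 3 ⇒ div: x = 4.

Answer: x ∈ {4}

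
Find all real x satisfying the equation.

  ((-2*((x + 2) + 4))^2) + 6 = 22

Step 1. [((-2*((x + 2) + 4))^2) + 6 = 22] 6 comes off first (subtract 6), so sub: (-2*((x + 2) + 4))^2 = 16.
Step 2. [(-2*((x + 2) + 4))^2 = 16] √ both sides: 16 ≥ 0 gives two branches. So sqrt: -2*((x + 2) + 4) = 4 or -4.
Step 3. [-2*((x + 2) + 4) = 4 or -4] -2·(inner) — divide through by -2. So div: (x + 2) + 4 = -2 or 2.
Step 4. [(x + 2) + 4 = -2 or 2] +4 is outermost — subtract 4 both sides. So sub: x + 2 = -6 or -2.
Step 5. [x + 2 = -6 or -2] peel the +2: subtract 2 from each side, so sub: x = -8 or -4.

Answer: x ∈ {-8, -4}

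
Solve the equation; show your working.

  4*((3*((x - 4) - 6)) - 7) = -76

Step 1. [4*((3*((x - 4) - 6)) - 7) = -76] LHS = 4·(…); ÷4 both sides. So div: (3*((x - 4) - 6)) - 7 = -19.
Step 2. [(3*((x - 4) - 6)) - 7 = -19] add 7: x sits inside (… - 7). So sub: 3*((x - 4) - 6) = -12.
Step 3. [3*((x - 4) - 6) = -12] divide by the outer 3 ⇒ div: (x - 4) - 6 = -4.
Step 4. [(x - 4) - 6 = -4] peel the -6: add 6 from each side ⇒ sub: x - 4 = 2.
Step 5. [x - 4 = 2] peel the -4: add 4 from each side, so sub: x = 6.

Answer: x ∈ {6}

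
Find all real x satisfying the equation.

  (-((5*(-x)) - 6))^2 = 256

Step 1. [(-((5*(-x)) - 6))^2 = 256] √ both sides: 256 ≥ 0 gives two branches, so sqrt: -((5*(-x)) - 6) = 16 or -16.
Step 2. [-((5*(-x)) - 6) = 16 or -16] leading − — multiply by −1. So neg: (5*(-x)) - 6 = -16 or 16.
Step 3. [(5*(-x)) - 6 = -16 or 16] add 6: x sits inside (… - 6), so sub: 5*(-x) = -10 or 22.
Step 4. [5*(-x) = -10 or 22] leading coefficient 5: divide by 5 ⇒ div: -x = -2 or 22/5.
Step 5. [-x = -2 or 22/5] leading − — multiply by −1 ⇒ neg: x = 2 or -22/5.

Answer: x ∈ {-22/5, 2}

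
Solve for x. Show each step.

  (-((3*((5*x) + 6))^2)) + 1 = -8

Step 1. [(-((3*((5*x) + 6))^2)) + 1 = -8] +1 is outermost — subtract 1 both sides, so sub: -((3*((5*x) + 6))^2) = -9.
Step 2. [-((3*((5*x) + 6))^2) = -9] LHS negated; negate both sides ⇒ neg: (3*((5*x) + 6))^2 = 9.
Step 3. [(3*((5*x) + 6))^2 = 9] √ both sides: 9 ≥ 0 gives two branches ⇒ sqrt: 3*((5*x) + 6) = 3 or -3.
Step 4. [3*((5*x) + 6) = 3 or -3] divide by the outer 3. So div: (5*x) + 6 = 1 or -1.
Step 5. [(5*x) + 6 = 1 or -1] 6 comes off first (subtract 6) ⇒ sub: 5*x = -5 or -7.
Step 6. [5*x = -5 or -7] 5·(inner) — divide through by 5. So div: x = -1 or -7/5.

Answer: x ∈ {-7/5, -1}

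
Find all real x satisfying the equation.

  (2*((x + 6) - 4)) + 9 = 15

Step 1. [(2*((x + 6) - 4)) + 9 = 15] +9 is outermost — subtract 9 both sides. So sub: 2*((x + 6) - 4) = 6.
Step 2. [2*((x + 6) - 4) = 6] 2 out front; divide by 2. So div: (x + 6) - 4 = 3.
Step 3. [(x + 6) - 4 = 3] add 4: x sits inside (… - 4), so sub: x + 6 = 7.
Step 4. [x + 6 = 7] peel the +6: subtract 6 from each side. So sub: x = 1.

Answer: x ∈ {1}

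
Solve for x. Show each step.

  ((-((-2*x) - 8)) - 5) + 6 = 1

Step 1. [((-((-2*x) - 8)) - 5) + 6 = 1] peel the +6: subtract 6 from each side. So sub: (-((-2*x) - 8)) - 5 = -5.
Step 2. [(-((-2*x) - 8)) - 5 = -5] add 5: x sits inside (… - 5) ⇒ sub: -((-2*x) - 8) = 0.
Step 3. [-((-2*x) - 8) = 0] flip signs both sides ⇒ neg: (-2*x) - 8 = 0.
Step 4. [(-2*x) - 8 = 0] common factor -2 (LHS and 0) — divide through, so factor: x + 4 = 0.
Step 5. [x + 4 = 0] subtract 4: x sits inside (… + 4). So sub: x = -4.

Answer: x ∈ {-4}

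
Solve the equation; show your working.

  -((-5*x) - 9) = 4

Step 1. [-((-5*x) - 9) = 4] leading − — multiply by −1, so neg: (-5*x) - 9 = -4.
Step 2. [(-5*x) - 9 = -4] add 9: x sits inside (… - 9). So sub: -5*x = 5.
Step 3. [-5*x = 5] -5·(inner) — divide through by -5 ⇒ div: x = -1.

Answer: x ∈ {-1}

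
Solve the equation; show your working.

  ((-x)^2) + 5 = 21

Step 1. [((-x)^2) + 5 = 21] subtract 5: x sits inside (… + 5). So sub: (-x)^2 = 16.
Step 2. [(-x)^2 = 16] √ both sides: 16 ≥ 0 gives two branches ⇒ sqrt: -x = 4 or -4.
Step 3. [-x = 4 or -4] LHS negated; negate both sides. So neg: x = -4 or 4.

Answer: x ∈ {-4, 4}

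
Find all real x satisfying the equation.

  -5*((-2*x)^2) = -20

Step 1. [-5*((-2*x)^2) = -20] -5 out front; divide by -5, so div: (-2*x)^2 = 4.
Step 2. [(-2*x)^2 = 4] √ both sides: 4 ≥ 0 gives two branches. So sqrt: -2*x = 2 or -2.
Step 3. [-2*x = 2 or -2] LHS = -2·(…); ÷-2 both sides ⇒ div: x = -1 or 1.

Answer: x ∈ {-1, 1}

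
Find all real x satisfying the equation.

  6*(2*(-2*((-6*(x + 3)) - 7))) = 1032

Step 1. [6*(2*(-2*((-6*(x + 3)) - 7))) = 1032] 6 out front; divide by 6, so div: 2*(-2*((-6*(x + 3)) - 7)) = 172.
Step 2. [2*(-2*((-6*(x + 3)) - 7)) = 172] LHS = 2·(…); ÷2 both sides ⇒ div: -2*((-6*(x + 3)) - 7) = 86.
Step 3. [-2*((-6*(x + 3)) - 7) = 86] divide by the outer -2, so div: (-6*(x + 3)) - 7 = -43.
Step 4. [(-6*(x + 3)) - 7 = -43] the outer -7 inverts by adding 7. So sub: -6*(x + 3) = -36.
Step 5. [-6*(x + 3) = -36] -6·(inner) — divide through by -6. So div: x + 3 = 6.
Step 6. [x + 3 = 6] +3 is outermost — subtract 3 both sides. So sub: x = 3.

Answer: x ∈ {3}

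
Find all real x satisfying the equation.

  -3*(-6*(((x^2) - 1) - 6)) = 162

Step 1. [-3*(-6*(((x^2) - 1) - 6)) = 162] LHS = -3·(…); ÷-3 both sides. So div: -6*(((x^2) - 1) - 6) = -54.
Step 2. [-6*(((x^2) - 1) - 6) = -54] -6 out front; divide by -6. So div: ((x^2) - 1) - 6 = 9.
Step 3. [((x^2) - 1) - 6 = 9] peel the -6: add 6 from each side, so sub: (x^2) - 1 = 15.
Step 4. [(x^2) - 1 = 15] 1 comes off first (add 1). So sub: x^2 = 16.
Step 5. [x^2 = 16] √ both sides: 16 ≥ 0 gives two branches, so sqrt: x = 4 or -4.

Answer: x ∈ {-4, 4}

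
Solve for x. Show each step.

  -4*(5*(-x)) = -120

Step 1. [-4*(5*(-x)) = -120] leading coefficient -4: divide by -4, so div: 5*(-x) = 30.
Step 2. [5*(-x) = 30] 5 out front; divide by 5 ⇒ div: -x = 6.
Step 3. [-x = 6] LHS negated; negate both sides. So neg: x = -6.

Answer: x ∈ {-6}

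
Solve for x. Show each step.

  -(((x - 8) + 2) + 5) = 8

Step 1. [-(((x - 8) + 2) + 5) = 8] LHS negated; negate both sides, so neg: ((x - 8) + 2) + 5 = -8.
Step 2. [((x - 8) + 2) + 5 = -8] the outer +5 inverts by subtracting 5. So sub: (x - 8) + 2 = -13.
Step 3. [(x - 8) + 2 = -13] +2 is outermost — subtract 2 both sides. So sub: x - 8 = -15.
Step 4. [x - 8 = -15] 8 comes off first (add 8) ⇒ sub: x = -7.

Answer: x ∈ {-7}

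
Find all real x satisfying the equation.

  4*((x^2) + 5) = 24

Step 1. [4*((x^2) + 5) = 24] 4 out front; divide by 4. So div: (x^2) + 5 = 6.
Step 2. [(x^2) + 5 = 6] 5 comes off first (subtract 5) ⇒ sub: x^2 = 1.
Step 3. [x^2 = 1] √ both sides: 1 ≥ 0 gives two branches. So sqrt: x = 1 or -1.

Answer: x ∈ {-1, 1}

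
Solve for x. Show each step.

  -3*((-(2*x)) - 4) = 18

Step 1. [-3*((-(2*x)) - 4) = 18] -3·(inner) — divide through by -3. So div: (-(2*x)) - 4 = -6.
Step 2. [(-(2*x)) - 4 = -6] 4 comes off first (add 4). So sub: -(2*x) = -2.
Step 3. [-(2*x) = -2] leading − — multiply by −1. So neg: 2*x = 2.
Step 4. [2*x = 2] 2·(inner) — divide through by 2 ⇒ div: x = 1.

Answer: x ∈ {1}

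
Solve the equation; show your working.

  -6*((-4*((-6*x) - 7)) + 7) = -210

Step 1. [-6*((-4*((-6*x) - 7)) + 7) = -210] -6·(inner) — divide through by -6. So div: (-4*((-6*x) - 7)) + 7 = 35.
Step 2. [(-4*((-6*x) - 7)) + 7 = 35] 7 comes off first (subtract 7), so sub: -4*((-6*x) - 7) = 28.
Step 3. [-4*((-6*x) - 7) = 28] leading coefficient -4: divide by -4. So div: (-6*x) - 7 = -7.
Step 4. [(-6*x) - 7 = -7] add 7: x sits inside (… - 7). So sub: -6*x = 0.
Step 5. [-6*x = 0] divide by the outer -6, so div: x = 0.

Answer: x ∈ {0}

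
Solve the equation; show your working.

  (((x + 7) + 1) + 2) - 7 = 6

Step 1. [(((x + 7) + 1) + 2) - 7 = 6] 7 comes off first (add 7), so sub: ((x + 7) + 1) + 2 = 13.
Step 2. [((x + 7) + 1) + 2 = 13] peel the +2: subtract 2 from each side ⇒ sub: (x + 7) + 1 = 11.
Step 3. [(x + 7) + 1 = 11] peel the +1: subtract 1 from each side. So sub: x + 7 = 10.
Step 4. [x + 7 = 10] subtract 7: x sits inside (… + 7), so sub: x = 3.

Answer: x ∈ {3}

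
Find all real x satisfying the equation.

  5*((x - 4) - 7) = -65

Step 1. [5*((x - 4) - 7) = -65] 5 out front; divide by 5. So div: (x - 4) - 7 = -13.
Step 2. [(x - 4) - 7 = -13] -7 is outermost — add 7 both sides. So sub: x - 4 = -6.
Step 3. [x - 4 = -6] -4 is outermost — add 4 both sides, so sub: x = -2.

Answer: x ∈ {-2}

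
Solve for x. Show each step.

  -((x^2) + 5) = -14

Step 1. [-((x^2) + 5) = -14] LHS negated; negate both sides, so neg: (x^2) + 5 = 14.
Step 2. [(x^2) + 5 = 14] 5 comes off first (subtract 5). So sub: x^2 = 9.
Step 3. [x^2 = 9] LHS squared, RHS 9 ≥ 0: apply √ (±). So sqrt: x = 3 or -3.

Answer: x ∈ {-3, 3}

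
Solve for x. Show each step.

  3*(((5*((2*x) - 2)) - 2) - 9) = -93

Step 1. [3*(((5*((2*x) - 2)) - 2) - 9) = -93] leading coefficient 3: divide by 3. So div: ((5*((2*x) - 2)) - 2) - 9 = -31.
Step 2. [((5*((2*x) - 2)) - 2) - 9 = -31] peel the -9: add 9 from each side ⇒ sub: (5*((2*x) - 2)) - 2 = -22.
Step 3. [(5*((2*x) - 2)) - 2 = -22] add 2: x sits inside (… - 2), so sub: 5*((2*x) - 2) = -20.
Step 4. [5*((2*x) - 2) = -20] LHS = 5·(…); ÷5 both sides ⇒ div: (2*x) - 2 = -4.
Step 5. [(2*x) - 2 = -4] the outer -2 inverts by adding 2 ⇒ sub: 2*x = -2.
Step 6. [2*x = -2] LHS = 2·(…); ÷2 both sides ⇒ div: x = -1.

Answer: x ∈ {-1}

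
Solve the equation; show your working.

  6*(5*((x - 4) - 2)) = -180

Step 1. [6*(5*((x - 4) - 2)) = -180] 6·(inner) — divide through by 6 ⇒ div: 5*((x - 4) - 2) = -30.
Step 2. [5*((x - 4) - 2) = -30] 5 out front; divide by 5, so div: (x - 4) - 2 = -6.
Step 3. [(x - 4) - 2 = -6] 2 comes off first (add 2) ⇒ sub: x - 4 = -4.
Step 4. [x - 4 = -4] -4 is outermost — add 4 both sides, so sub: x = 0.

Answer: x ∈ {0}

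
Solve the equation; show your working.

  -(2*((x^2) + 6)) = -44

Step 1. [-(2*((x^2) + 6)) = -44] leading − — multiply by −1, so neg: 2*((x^2) + 6) = 44.
Step 2. [2*((x^2) + 6) = 44] 2·(inner) — divide through by 2, so div: (x^2) + 6 = 22.
Step 3. [(x^2) + 6 = 22] +6 is outermost — subtract 6 both sides ⇒ sub: x^2 = 16.
Step 4. [x^2 = 16] √ both sides: 16 ≥ 0 gives two branches. So sqrt: x = 4 or -4.

Answer: x ∈ {-4, 4}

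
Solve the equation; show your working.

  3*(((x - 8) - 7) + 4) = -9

Step 1. [3*(((x - 8) - 7) + 4) = -9] 3 out front; divide by 3, so div: ((x - 8) - 7) + 4 = -3.
Step 2. [((x - 8) - 7) + 4 = -3] peel the +4: subtract 4 from each side. So sub: (x - 8) - 7 = -7.
Step 3. [(x - 8) - 7 = -7] add 7: x sits inside (… - 7) ⇒ sub: x - 8 = 0.
Step 4. [x - 8 = 0] 8 comes off first (add 8), so sub: x = 8.

Answer: x ∈ {8}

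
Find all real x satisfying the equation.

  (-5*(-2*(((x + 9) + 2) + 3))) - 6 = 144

Step 1. [(-5*(-2*(((x + 9) + 2) + 3))) - 6 = 144] 6 comes off first (add 6). So sub: -5*(-2*(((x + 9) + 2) + 3)) = 150.
Step 2. [-5*(-2*(((x + 9) + 2) + 3)) = 150] LHS = -5·(…); ÷-5 both sides ⇒ div: -2*(((x + 9) + 2) + 3) = -30.
Step 3. [-2*(((x + 9) + 2) + 3) = -30] -2 out front; divide by -2 ⇒ div: ((x + 9) + 2) + 3 = 15.
Step 4. [((x + 9) + 2) + 3 = 15] the outer +3 inverts by subtracting 3, so sub: (x + 9) + 2 = 12.
Step 5. [(x + 9) + 2 = 12] +2 is outermost — subtract 2 both sides, so sub: x + 9 = 10.
Step 6. [x + 9 = 10] the outer +9 inverts by subtracting 9, so sub: x = 1.

Answer: x ∈ {1}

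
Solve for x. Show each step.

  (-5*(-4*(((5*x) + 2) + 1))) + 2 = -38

Step 1. [(-5*(-4*(((5*x) + 2) + 1))) + 2 = -38] 2 comes off first (subtract 2) ⇒ sub: -5*(-4*(((5*x) + 2) + 1)) = -40.
Step 2. [-5*(-4*(((5*x) + 2) + 1)) = -40] LHS = -5·(…); ÷-5 both sides. So div: -4*(((5*x) + 2) + 1) = 8.
Step 3. [-4*(((5*x) + 2) + 1) = 8] leading coefficient -4: divide by -4. So div: ((5*x) + 2) + 1 = -2.
Step 4. [((5*x) + 2) + 1 = -2] +1 is outermost — subtract 1 both sides ⇒ sub: (5*x) + 2 = -3.
Step 5. [(5*x) + 2 = -3] the outer +2 inverts by subtracting 2. So sub: 5*x = -5.
Step 6. [5*x = -5] 5 out front; divide by 5. So div: x = -1.

Answer: x ∈ {-1}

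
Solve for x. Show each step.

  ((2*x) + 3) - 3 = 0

Step 1. [((2*x) + 3) - 3 = 0] 3 comes off first (add 3), so sub: (2*x) + 3 = 3.
Step 2. [(2*x) + 3 = 3] 3 comes off first (subtract 3) ⇒ sub: 2*x = 0.
Step 3. [2*x = 0] LHS = 2·(…); ÷2 both sides, so div: x = 0.

Answer: x ∈ {0}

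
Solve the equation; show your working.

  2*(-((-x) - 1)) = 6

Step 1. [2*(-((-x) - 1)) = 6] 2·(inner) — divide through by 2, so div: -((-x) - 1) = 3.
Step 2. [-((-x) - 1) = 3] leading − — multiply by −1. So neg: (-x) - 1 = -3.
Step 3. [(-x) - 1 = -3] 1 comes off first (add 1), so sub: -x = -2.
Step 4. [-x = -2] flip signs both sides ⇒ neg: x = 2.

Answer: x ∈ {2}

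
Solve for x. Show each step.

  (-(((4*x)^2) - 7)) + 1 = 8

Step 1. [(-(((4*x)^2) - 7)) + 1 = 8] subtract 1: x sits inside (… + 1). So sub: -(((4*x)^2) - 7) = 7.
Step 2. [-(((4*x)^2) - 7) = 7] LHS negated; negate both sides. So neg: ((4*x)^2) - 7 = -7.
Step 3. [((4*x)^2) - 7 = -7] peel the -7: add 7 from each side. So sub: (4*x)^2 = 0.
Step 4. [(4*x)^2 = 0] LHS squared, RHS 0 ≥ 0: apply √ (±). So sqrt: 4*x = 0.
Step 5. [4*x = 0] 4 out front; divide by 4 ⇒ div: x = 0.

Answer: x ∈ {0}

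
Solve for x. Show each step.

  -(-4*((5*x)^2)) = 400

Step 1. [-(-4*((5*x)^2)) = 400] LHS negated; negate both sides, so neg: -4*((5*x)^2) = -400.
Step 2. [-4*((5*x)^2) = -400] -4 out front; divide by -4, so div: (5*x)^2 = 100.
Step 3. [(5*x)^2 = 100] 100 ≥ 0, LHS is (·)² — take ±√, so sqrt: 5*x = 10 or -10.
Step 4. [5*x = 10 or -10] LHS = 5·(…); ÷5 both sides ⇒ div: x = 2 or -2.

Answer: x ∈ {-2, 2}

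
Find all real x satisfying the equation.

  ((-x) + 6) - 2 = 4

Step 1. [((-x) + 6) - 2 = 4] the outer -2 inverts by adding 2, so sub: (-x) + 6 = 6.
Step 2. [(-x) + 6 = 6] the outer +6 inverts by subtracting 6. So sub: -x = 0.
Step 3. [-x = 0] leading − — multiply by −1. So neg: x = 0.

Answer: x ∈ {0}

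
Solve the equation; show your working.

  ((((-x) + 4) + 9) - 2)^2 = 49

Step 1. [((((-x) + 4) + 9) - 2)^2 = 49] 49 ≥ 0, LHS is (·)² — take ±√, so sqrt: (((-x) + 4) + 9) - 2 = 7 or -7.
Step 2. [(((-x) + 4) + 9) - 2 = 7 or -7] add 2: x sits inside (… - 2). So sub: ((-x) + 4) + 9 = 9 or -5.
Step 3. [((-x) + 4) + 9 = 9 or -5] the outer +9 inverts by subtracting 9 ⇒ sub: (-x) + 4 = 0 or -14.
Step 4. [(-x) + 4 = 0 or -14] subtract 4: x sits inside (… + 4), so sub: -x = -4 or -18.
Step 5. [-x = -4 or -18] leading − — multiply by −1, so neg: x = 4 or 18.

Answer: x ∈ {4, 18}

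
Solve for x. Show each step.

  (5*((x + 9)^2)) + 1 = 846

Step 1. [(5*((x + 9)^2)) + 1 = 846] 1 comes off first (subtract 1), so sub: 5*((x + 9)^2) = 845.
Step 2. [5*((x + 9)^2) = 845] 5·(inner) — divide through by 5, so div: (x + 9)^2 = 169.
Step 3. [(x + 9)^2 = 169] 169 ≥ 0, LHS is (·)² — take ±√ ⇒ sqrt: x + 9 = 13 or -13.
Step 4. [x + 9 = 13 or -13] +9 is outermost — subtract 9 both sides, so sub: x = 4 or -22.

Answer: x ∈ {-22, 4}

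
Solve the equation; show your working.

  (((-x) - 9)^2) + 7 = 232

Step 1. [(((-x) - 9)^2) + 7 = 232] 7 comes off first (subtract 7). So sub: ((-x) - 9)^2 = 225.
Step 2. [((-x) - 9)^2 = 225] 225 ≥ 0, LHS is (·)² — take ±√ ⇒ sqrt: (-x) - 9 = 15 or -15.
Step 3. [(-x) - 9 = 15 or -15] add 9: x sits inside (… - 9) ⇒ sub: -x = 24 or -6.
Step 4. [-x = 24 or -6] LHS negated; negate both sides. So neg: x = -24 or 6.

Answer: x ∈ {-24, 6}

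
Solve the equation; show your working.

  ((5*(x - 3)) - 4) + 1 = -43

Step 1. [((5*(x - 3)) - 4) + 1 = -43] peel the +1: subtract 1 from each side, so sub: (5*(x - 3)) - 4 = -44.
Step 2. [(5*(x - 3)) - 4 = -44] add 4: x sits inside (… - 4). So sub: 5*(x - 3) = -40.
Step 3. [5*(x - 3) = -40] LHS = 5·(…); ÷5 both sides ⇒ div: x - 3 = -8.
Step 4. [x - 3 = -8] -3 is outermost — add 3 both sides, so sub: x = -5.

Answer: x ∈ {-5}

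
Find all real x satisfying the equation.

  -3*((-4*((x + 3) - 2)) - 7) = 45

Step 1. [-3*((-4*((x + 3) - 2)) - 7) = 45] divide by the outer -3. So div: (-4*((x + 3) - 2)) - 7 = -15.
Step 2. [(-4*((x + 3) - 2)) - 7 = -15] add 7: x sits inside (… - 7) ⇒ sub: -4*((x + 3) - 2) = -8.
Step 3. [-4*((x + 3) - 2) = -8] divide by the outer -4, so div: (x + 3) - 2 = 2.
Step 4. [(x + 3) - 2 = 2] -2 is outermost — add 2 both sides ⇒ sub: x + 3 = 4.
Step 5. [x + 3 = 4] 3 comes off first (subtract 3), so sub: x = 1.

Answer: x ∈ {1}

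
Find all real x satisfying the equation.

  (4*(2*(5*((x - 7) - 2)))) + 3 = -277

Step 1. [(4*(2*(5*((x - 7) - 2)))) + 3 = -277] +3 is outermost — subtract 3 both sides ⇒ sub: 4*(2*(5*((x - 7) - 2))) = -280.
Step 2. [4*(2*(5*((x - 7) - 2))) = -280] 4 out front; divide by 4, so div: 2*(5*((x - 7) - 2)) = -70.
Step 3. [2*(5*((x - 7) - 2)) = -70] 2 out front; divide by 2. So div: 5*((x - 7) - 2) = -35.
Step 4. [5*((x - 7) - 2) = -35] 5 out front; divide by 5, so div: (x - 7) - 2 = -7.
Step 5. [(x - 7) - 2 = -7] the outer -2 inverts by adding 2, so sub: x - 7 = -5.
Step 6. [x - 7 = -5] add 7: x sits inside (… - 7) ⇒ sub: x = 2.

Answer: x ∈ {2}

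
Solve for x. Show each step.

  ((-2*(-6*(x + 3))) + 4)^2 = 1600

Step 1. [((-2*(-6*(x + 3))) + 4)^2 = 1600] LHS squared, RHS 1600 ≥ 0: apply √ (±), so sqrt: (-2*(-6*(x + 3))) + 4 = 40 or -40.
Step 2. [(-2*(-6*(x + 3))) + 4 = 40 or -40] -2 divides every term; factor it out. So factor: (-6*(x + 3)) - 2 = -20 or 20.
Step 3. [(-6*(x + 3)) - 2 = -20 or 20] -2 is outermost — add 2 both sides, so sub: -6*(x + 3) = -18 or 22.
Step 4. [-6*(x + 3) = -18 or 22] leading coefficient -6: divide by -6, so div: x + 3 = 3 or -11/3.
Step 5. [x + 3 = 3 or -11/3] peel the +3: subtract 3 from each side. So sub: x = 0 or -20/3.

Answer: x ∈ {-20/3, 0}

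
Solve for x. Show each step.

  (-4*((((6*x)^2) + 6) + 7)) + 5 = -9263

Step 1. [(-4*((((6*x)^2) + 6) + 7)) + 5 = -9263] 5 comes off first (subtract 5), so sub: -4*((((6*x)^2) + 6) + 7) = -9268.
Step 2. [-4*((((6*x)^2) + 6) + 7) = -9268] divide by the outer -4. So div: (((6*x)^2) + 6) + 7 = 2317.
Step 3. [(((6*x)^2) + 6) + 7 = 2317] 7 comes off first (subtract 7). So sub: ((6*x)^2) + 6 = 2310.
Step 4. [((6*x)^2) + 6 = 2310] +6 is outermost — subtract 6 both sides ⇒ sub: (6*x)^2 = 2304.
Step 5. [(6*x)^2 = 2304] 2304 ≥ 0, LHS is (·)² — take ±√. So sqrt: 6*x = 48 or -48.
Step 6. [6*x = 48 or -48] leading coefficient 6: divide by 6 ⇒ div: x = 8 or -8.

Answer: x ∈ {-8, 8}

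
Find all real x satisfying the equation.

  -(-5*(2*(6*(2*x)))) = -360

Step 1. [-(-5*(2*(6*(2*x)))) = -360] LHS negated; negate both sides. So neg: -5*(2*(6*(2*x))) = 360.
Step 2. [-5*(2*(6*(2*x))) = 360] -5 out front; divide by -5. So div: 2*(6*(2*x)) = -72.
Step 3. [2*(6*(2*x)) = -72] leading coefficient 2: divide by 2. So div: 6*(2*x) = -36.
Step 4. [6*(2*x) = -36] 6·(inner) — divide through by 6. So div: 2*x = -6.
Step 5. [2*x = -6] LHS = 2·(…); ÷2 both sides. So div: x = -3.

Answer: x ∈ {-3}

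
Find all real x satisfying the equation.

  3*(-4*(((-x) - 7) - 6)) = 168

Step 1. [3*(-4*(((-x) - 7) - 6)) = 168] 3 out front; divide by 3 ⇒ div: -4*(((-x) - 7) - 6) = 56.
Step 2. [-4*(((-x) - 7) - 6) = 56] LHS = -4·(…); ÷-4 both sides, so div: ((-x) - 7) - 6 = -14.
Step 3. [((-x) - 7) - 6 = -14] 6 comes off first (add 6). So sub: (-x) - 7 = -8.
Step 4. [(-x) - 7 = -8] 7 comes off first (add 7) ⇒ sub: -x = -1.
Step 5. [-x = -1] flip signs both sides ⇒ neg: x = 1.

Answer: x ∈ {1}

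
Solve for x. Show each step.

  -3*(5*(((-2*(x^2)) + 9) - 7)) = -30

Step 1. [-3*(5*(((-2*(x^2)) + 9) - 7)) = -30] LHS = -3·(…); ÷-3 both sides ⇒ div: 5*(((-2*(x^2)) + 9) - 7) = 10.
Step 2. [5*(((-2*(x^2)) + 9) - 7) = 10] 5·(inner) — divide through by 5 ⇒ div: ((-2*(x^2)) + 9) - 7 = 2.
Step 3. [((-2*(x^2)) + 9) - 7 = 2] -7 is outermost — add 7 both sides ⇒ sub: (-2*(x^2)) + 9 = 9.
Step 4. [(-2*(x^2)) + 9 = 9] subtract 9: x sits inside (… + 9) ⇒ sub: -2*(x^2) = 0.
Step 5. [-2*(x^2) = 0] leading coefficient -2: divide by -2. So div: x^2 = 0.
Step 6. [x^2 = 0] LHS squared, RHS 0 ≥ 0: apply √ (±), so sqrt: x = 0.

Answer: x ∈ {0}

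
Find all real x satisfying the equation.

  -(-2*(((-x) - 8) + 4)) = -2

Step 1. [-(-2*(((-x) - 8) + 4)) = -2] flip signs both sides. So neg: -2*(((-x) - 8) + 4) = 2.
Step 2. [-2*(((-x) - 8) + 4) = 2] -2 out front; divide by -2 ⇒ div: ((-x) - 8) + 4 = -1.
Step 3. [((-x) - 8) + 4 = -1] peel the +4: subtract 4 from each side, so sub: (-x) - 8 = -5.
Step 4. [(-x) - 8 = -5] -8 is outermost — add 8 both sides ⇒ sub: -x = 3.
Step 5. [-x = 3] flip signs both sides ⇒ neg: x = -3.

Answer: x ∈ {-3}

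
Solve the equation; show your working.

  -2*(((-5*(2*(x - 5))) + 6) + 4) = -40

Step 1. [-2*(((-5*(2*(x - 5))) + 6) + 4) = -40] -2·(inner) — divide through by -2, so div: ((-5*(2*(x - 5))) + 6) + 4 = 20.
Step 2. [((-5*(2*(x - 5))) + 6) + 4 = 20] the outer +4 inverts by subtracting 4. So sub: (-5*(2*(x - 5))) + 6 = 16.
Step 3. [(-5*(2*(x - 5))) + 6 = 16] 6 comes off first (subtract 6). So sub: -5*(2*(x - 5)) = 10.
Step 4. [-5*(2*(x - 5)) = 10] -5 out front; divide by -5, so div: 2*(x - 5) = -2.
Step 5. [2*(x - 5) = -2] leading coefficient 2: divide by 2. So div: x - 5 = -1.
Step 6. [x - 5 = -1] peel the -5: add 5 from each side, so sub: x = 4.

Answer: x ∈ {4}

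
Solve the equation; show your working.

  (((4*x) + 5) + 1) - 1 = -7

Step 1. [(((4*x) + 5) + 1) - 1 = -7] add 1: x sits inside (… - 1) ⇒ sub: ((4*x) + 5) + 1 = -6.
Step 2. [((4*x) + 5) + 1 = -6] +1 is outermost — subtract 1 both sides, so sub: (4*x) + 5 = -7.
Step 3. [(4*x) + 5 = -7] 5 comes off first (subtract 5) ⇒ sub: 4*x = -12.
Step 4. [4*x = -12] leading coefficient 4: divide by 4, so div: x = -3.

Answer: x ∈ {-3}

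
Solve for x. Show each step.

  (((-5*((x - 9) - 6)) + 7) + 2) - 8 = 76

Step 1. [(((-5*((x - 9) - 6)) + 7) + 2) - 8 = 76] peel the -8: add 8 from each side, so sub: ((-5*((x - 9) - 6)) + 7) + 2 = 84.
Step 2. [((-5*((x - 9) - 6)) + 7) + 2 = 84] the outer +2 inverts by subtracting 2, so sub: (-5*((x - 9) - 6)) + 7 = 82.
Step 3. [(-5*((x - 9) - 6)) + 7 = 82] peel the +7: subtract 7 from each side. So sub: -5*((x - 9) - 6) = 75.
Step 4. [-5*((x - 9) - 6) = 75] LHS = -5·(…); ÷-5 both sides ⇒ div: (x - 9) - 6 = -15.
Step 5. [(x - 9) - 6 = -15] 6 comes off first (add 6). So sub: x - 9 = -9.
Step 6. [x - 9 = -9] the outer -9 inverts by adding 9. So sub: x = 0.

Answer: x ∈ {0}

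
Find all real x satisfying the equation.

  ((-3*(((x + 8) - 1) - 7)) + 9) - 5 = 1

Step 1. [((-3*(((x + 8) - 1) - 7)) + 9) - 5 = 1] peel the -5: add 5 from each side, so sub: (-3*(((x + 8) - 1) - 7)) + 9 = 6.
Step 2. [(-3*(((x + 8) - 1) - 7)) + 9 = 6] common factor -3 (LHS and 6) — divide through, so factor: (((x + 8) - 1) - 7) - 3 = -2.
Step 3. [(((x + 8) - 1) - 7) - 3 = -2] 3 comes off first (add 3), so sub: ((x + 8) - 1) - 7 = 1.
Step 4. [((x + 8) - 1) - 7 = 1] -7 is outermost — add 7 both sides, so sub: (x + 8) - 1 = 8.
Step 5. [(x + 8) - 1 = 8] add 1: x sits inside (… - 1) ⇒ sub: x + 8 = 9.
Step 6. [x + 8 = 9] peel the +8: subtract 8 from each side ⇒ sub: x = 1.

Answer: x ∈ {1}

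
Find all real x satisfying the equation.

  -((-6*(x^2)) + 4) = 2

Step 1. [-((-6*(x^2)) + 4) = 2] leading − — multiply by −1, so neg: (-6*(x^2)) + 4 = -2.
Step 2. [(-6*(x^2)) + 4 = -2] subtract 4: x sits inside (… + 4) ⇒ sub: -6*(x^2) = -6.
Step 3. [-6*(x^2) = -6] -6·(inner) — divide through by -6. So div: x^2 = 1.
Step 4. [x^2 = 1] √ both sides: 1 ≥ 0 gives two branches. So sqrt: x = 1 or -1.

Answer: x ∈ {-1, 1}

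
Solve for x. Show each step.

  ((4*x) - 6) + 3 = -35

Step 1. [((4*x) - 6) + 3 = -35] peel the +3: subtract 3 from each side, so sub: (4*x) - 6 = -38.
Step 2. [(4*x) - 6 = -38] -6 is outermost — add 6 both sides ⇒ sub: 4*x = -32.
Step 3. [4*x = -32] divide by the outer 4. So div: x = -8.

Answer: x ∈ {-8}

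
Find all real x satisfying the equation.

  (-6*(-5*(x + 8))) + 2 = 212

Step 1. [(-6*(-5*(x + 8))) + 2 = 212] peel the +2: subtract 2 from each side. So sub: -6*(-5*(x + 8)) = 210.
Step 2. [-6*(-5*(x + 8)) = 210] divide by the outer -6, so div: -5*(x + 8) = -35.
Step 3. [-5*(x + 8) = -35] -5·(inner) — divide through by -5. So div: x + 8 = 7.
Step 4. [x + 8 = 7] subtract 8: x sits inside (… + 8) ⇒ sub: x = -1.

Answer: x ∈ {-1}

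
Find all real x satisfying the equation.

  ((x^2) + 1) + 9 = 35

Step 1. [((x^2) + 1) + 9 = 35] subtract 9: x sits inside (… + 9), so sub: (x^2) + 1 = 26.
Step 2. [(x^2) + 1 = 26] subtract 1: x sits inside (… + 1). So sub: x^2 = 25.
Step 3. [x^2 = 25] √ both sides: 25 ≥ 0 gives two branches ⇒ sqrt: x = 5 or -5.

Answer: x ∈ {-5, 5}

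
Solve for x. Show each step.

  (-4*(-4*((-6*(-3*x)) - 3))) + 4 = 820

Step 1. [(-4*(-4*((-6*(-3*x)) - 3))) + 4 = 820] -4 divides every term; factor it out ⇒ factor: (-4*((-6*(-3*x)) - 3)) - 1 = -205.
Step 2. [(-4*((-6*(-3*x)) - 3)) - 1 = -205] the outer -1 inverts by adding 1, so sub: -4*((-6*(-3*x)) - 3) = -204.
Step 3. [-4*((-6*(-3*x)) - 3) = -204] -4 out front; divide by -4, so div: (-6*(-3*x)) - 3 = 51.
Step 4. [(-6*(-3*x)) - 3 = 51] add 3: x sits inside (… - 3), so sub: -6*(-3*x) = 54.
Step 5. [-6*(-3*x) = 54] divide by the outer -6. So div: -3*x = -9.
Step 6. [-3*x = -9] divide by the outer -3. So div: x = 3.

Answer: x ∈ {3}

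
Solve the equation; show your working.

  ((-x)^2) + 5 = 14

Step 1. [((-x)^2) + 5 = 14] 5 comes off first (subtract 5). So sub: (-x)^2 = 9.
Step 2. [(-x)^2 = 9] LHS squared, RHS 9 ≥ 0: apply √ (±) ⇒ sqrt: -x = 3 or -3.
Step 3. [-x = 3 or -3] flip signs both sides. So neg: x = -3 or 3.

Answer: x ∈ {-3, 3}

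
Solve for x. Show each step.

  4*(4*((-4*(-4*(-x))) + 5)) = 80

Step 1. [4*(4*((-4*(-4*(-x))) + 5)) = 80] LHS = 4·(…); ÷4 both sides, so div: 4*((-4*(-4*(-x))) + 5) = 20.
Step 2. [4*((-4*(-4*(-x))) + 5) = 20] leading coefficient 4: divide by 4 ⇒ div: (-4*(-4*(-x))) + 5 = 5.
Step 3. [(-4*(-4*(-x))) + 5 = 5] peel the +5: subtract 5 from each side, so sub: -4*(-4*(-x)) = 0.
Step 4. [-4*(-4*(-x)) = 0] -4 out front; divide by -4. So div: -4*(-x) = 0.
Step 5. [-4*(-x) = 0] -4·(inner) — divide through by -4 ⇒ div: -x = 0.
Step 6. [-x = 0] leading − — multiply by −1, so neg: x = 0.

Answer: x ∈ {0}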